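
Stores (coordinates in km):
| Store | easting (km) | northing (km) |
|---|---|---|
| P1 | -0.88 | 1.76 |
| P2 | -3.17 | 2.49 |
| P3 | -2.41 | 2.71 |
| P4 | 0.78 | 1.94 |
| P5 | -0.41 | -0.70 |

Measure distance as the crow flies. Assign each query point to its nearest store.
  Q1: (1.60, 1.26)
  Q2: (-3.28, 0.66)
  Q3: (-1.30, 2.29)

Q1→P4; Q2→P2; Q3→P1

Q1 at (1.60, 1.26):
  P1: √((-2.48)² + (0.50)²) = √(6.15040 + 0.25000) = 2.530 km
  P2: √((-4.77)² + (1.23)²) = √(22.75290 + 1.51290) = 4.926 km
  P3: √((-4.01)² + (1.45)²) = √(16.08010 + 2.10250) = 4.264 km
  P4: √((-0.82)² + (0.68)²) = √(0.67240 + 0.46240) = 1.065 km
  P5: √((-2.01)² + (-1.96)²) = √(4.04010 + 3.84160) = 2.807 km
  → nearest: P4 (1.065 km)
Q2 at (-3.28, 0.66):
  P1: √((2.40)² + (1.10)²) = √(5.76000 + 1.21000) = 2.640 km
  P2: √((0.11)² + (1.83)²) = √(0.01210 + 3.34890) = 1.833 km
  P3: √((0.87)² + (2.05)²) = √(0.75690 + 4.20250) = 2.227 km
  P4: √((4.06)² + (1.28)²) = √(16.48360 + 1.63840) = 4.257 km
  P5: √((2.87)² + (-1.36)²) = √(8.23690 + 1.84960) = 3.176 km
  → nearest: P2 (1.833 km)
Q3 at (-1.30, 2.29):
  P1: √((0.42)² + (-0.53)²) = √(0.17640 + 0.28090) = 0.676 km
  P2: √((-1.87)² + (0.20)²) = √(3.49690 + 0.04000) = 1.881 km
  P3: √((-1.11)² + (0.42)²) = √(1.23210 + 0.17640) = 1.187 km
  P4: √((2.08)² + (-0.35)²) = √(4.32640 + 0.12250) = 2.109 km
  P5: √((0.89)² + (-2.99)²) = √(0.79210 + 8.94010) = 3.120 km
  → nearest: P1 (0.676 km)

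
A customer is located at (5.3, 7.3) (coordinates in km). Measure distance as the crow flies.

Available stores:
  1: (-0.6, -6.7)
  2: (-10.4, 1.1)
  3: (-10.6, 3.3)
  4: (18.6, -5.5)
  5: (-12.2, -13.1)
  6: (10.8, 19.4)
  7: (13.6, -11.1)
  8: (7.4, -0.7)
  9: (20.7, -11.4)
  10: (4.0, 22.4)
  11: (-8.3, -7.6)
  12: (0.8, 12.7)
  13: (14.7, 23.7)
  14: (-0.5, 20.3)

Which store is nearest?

Distances from (5.3, 7.3):
1: √((-5.9)² + (-14.0)²) = √(34.8100 + 196.0000) = 15.19 km
2: √((-15.7)² + (-6.2)²) = √(246.4900 + 38.4400) = 16.88 km
3: √((-15.9)² + (-4.0)²) = √(252.8100 + 16.0000) = 16.40 km
4: √((13.3)² + (-12.8)²) = √(176.8900 + 163.8400) = 18.46 km
5: √((-17.5)² + (-20.4)²) = √(306.2500 + 416.1600) = 26.88 km
6: √((5.5)² + (12.1)²) = √(30.2500 + 146.4100) = 13.29 km
7: √((8.3)² + (-18.4)²) = √(68.8900 + 338.5600) = 20.19 km
8: √((2.1)² + (-8.0)²) = √(4.4100 + 64.0000) = 8.27 km
9: √((15.4)² + (-18.7)²) = √(237.1600 + 349.6900) = 24.22 km
10: √((-1.3)² + (15.1)²) = √(1.6900 + 228.0100) = 15.16 km
11: √((-13.6)² + (-14.9)²) = √(184.9600 + 222.0100) = 20.17 km
12: √((-4.5)² + (5.4)²) = √(20.2500 + 29.1600) = 7.03 km
13: √((9.4)² + (16.4)²) = √(88.3600 + 268.9600) = 18.90 km
14: √((-5.8)² + (13.0)²) = √(33.6400 + 169.0000) = 14.24 km
Minimum: 12 at 7.03 km.

12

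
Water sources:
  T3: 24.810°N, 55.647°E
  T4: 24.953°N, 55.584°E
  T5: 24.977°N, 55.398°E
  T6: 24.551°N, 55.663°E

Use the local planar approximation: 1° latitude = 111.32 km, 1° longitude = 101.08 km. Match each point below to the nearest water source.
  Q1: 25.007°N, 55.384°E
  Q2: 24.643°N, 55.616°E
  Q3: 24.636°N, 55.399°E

Q1→T5; Q2→T6; Q3→T6

Q1 at 25.007°N, 55.384°E:
  T3: 34.462 km
  T4: 21.091 km
  T5: 3.627 km
  T6: 58.070 km
  → nearest: T5 (3.627 km)
Q2 at 24.643°N, 55.616°E:
  T3: 18.853 km
  T4: 34.660 km
  T5: 43.220 km
  T6: 11.290 km
  → nearest: T6 (11.290 km)
Q3 at 24.636°N, 55.399°E:
  T3: 31.679 km
  T4: 39.937 km
  T5: 37.960 km
  T6: 28.313 km
  → nearest: T6 (28.313 km)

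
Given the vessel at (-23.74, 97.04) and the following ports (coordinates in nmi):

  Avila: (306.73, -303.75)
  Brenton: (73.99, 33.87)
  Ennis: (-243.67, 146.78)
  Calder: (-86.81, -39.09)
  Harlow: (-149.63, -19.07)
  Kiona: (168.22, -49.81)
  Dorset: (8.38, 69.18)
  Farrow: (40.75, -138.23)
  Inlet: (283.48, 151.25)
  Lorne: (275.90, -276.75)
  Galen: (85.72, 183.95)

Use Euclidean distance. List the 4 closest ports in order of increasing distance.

Distances from (-23.74, 97.04):
Avila: 519.46 nmi
Brenton: 116.37 nmi
Ennis: 225.48 nmi
Calder: 150.03 nmi
Harlow: 171.26 nmi
Kiona: 241.69 nmi
Dorset: 42.52 nmi
Farrow: 243.95 nmi
Inlet: 311.97 nmi
Lorne: 479.06 nmi
Galen: 139.77 nmi
Sorted: Dorset (42.52 nmi) < Brenton (116.37 nmi) < Galen (139.77 nmi) < Calder (150.03 nmi) < Harlow (171.26 nmi) < Ennis (225.48 nmi) < …

Dorset, Brenton, Galen, Calder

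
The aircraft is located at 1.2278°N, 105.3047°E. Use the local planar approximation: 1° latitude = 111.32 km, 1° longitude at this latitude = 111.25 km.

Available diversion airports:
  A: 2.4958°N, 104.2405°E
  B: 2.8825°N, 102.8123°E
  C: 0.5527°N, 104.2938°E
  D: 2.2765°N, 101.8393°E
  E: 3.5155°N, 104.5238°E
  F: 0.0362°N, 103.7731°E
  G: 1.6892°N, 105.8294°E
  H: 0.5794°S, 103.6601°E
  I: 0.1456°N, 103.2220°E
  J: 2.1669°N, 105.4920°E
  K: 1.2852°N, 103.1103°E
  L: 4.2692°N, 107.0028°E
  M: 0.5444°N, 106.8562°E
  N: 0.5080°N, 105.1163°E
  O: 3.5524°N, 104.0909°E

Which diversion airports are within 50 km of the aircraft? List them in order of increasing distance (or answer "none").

Distances from 1.2278°N, 105.3047°E:
A: 184.2311 km
B: 332.8874 km
C: 135.2615 km
D: 402.8134 km
E: 269.0770 km
F: 215.9367 km
G: 77.7532 km
H: 271.9327 km
I: 261.1479 km
J: 106.5970 km
K: 244.2106 km
L: 387.7075 km
M: 188.6262 km
N: 82.8240 km
O: 291.8882 km
Threshold 50 km: none within range.

none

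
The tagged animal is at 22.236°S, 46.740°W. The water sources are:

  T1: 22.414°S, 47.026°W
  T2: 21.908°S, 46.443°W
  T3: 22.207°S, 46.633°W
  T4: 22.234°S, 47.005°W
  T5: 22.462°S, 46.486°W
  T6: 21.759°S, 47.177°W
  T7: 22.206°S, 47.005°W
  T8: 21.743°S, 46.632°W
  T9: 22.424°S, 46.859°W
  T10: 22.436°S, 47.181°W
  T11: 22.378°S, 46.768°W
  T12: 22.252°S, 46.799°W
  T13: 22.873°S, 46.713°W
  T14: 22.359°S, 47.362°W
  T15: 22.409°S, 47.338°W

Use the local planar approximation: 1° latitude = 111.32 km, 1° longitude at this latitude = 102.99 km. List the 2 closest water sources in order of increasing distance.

T12, T3

Distances from 22.236°S, 46.740°W:
T1: √((-0.178·111.32)² + (-0.286·102.99)²) = √(392.63264 + 867.60527) = 35.500 km
T2: √((0.328·111.32)² + (0.297·102.99)²) = √(1333.19625 + 935.62758) = 47.632 km
T3: √((0.029·111.32)² + (0.107·102.99)²) = √(10.42179 + 121.43886) = 11.483 km
T4: √((0.002·111.32)² + (-0.265·102.99)²) = √(0.04957 + 744.87237) = 27.293 km
T5: √((-0.226·111.32)² + (0.254·102.99)²) = √(632.94107 + 684.31735) = 36.294 km
T6: √((0.477·111.32)² + (-0.437·102.99)²) = √(2819.57177 + 2025.59674) = 69.607 km
T7: √((0.030·111.32)² + (-0.265·102.99)²) = √(11.15293 + 744.87237) = 27.496 km
T8: √((0.493·111.32)² + (0.108·102.99)²) = √(3011.89782 + 123.71935) = 55.997 km
T9: √((-0.188·111.32)² + (-0.119·102.99)²) = √(437.98788 + 150.20488) = 24.253 km
T10: √((-0.200·111.32)² + (-0.441·102.99)²) = √(495.68570 + 2062.84832) = 50.582 km
T11: √((-0.142·111.32)² + (-0.028·102.99)²) = √(249.87516 + 8.31584) = 16.068 km
T12: √((-0.016·111.32)² + (-0.059·102.99)²) = √(3.17239 + 36.92276) = 6.332 km
T13: √((-0.637·111.32)² + (0.027·102.99)²) = √(5028.34723 + 7.73246) = 70.965 km
T14: √((-0.123·111.32)² + (-0.622·102.99)²) = √(187.48072 + 4103.65541) = 65.507 km
T15: √((-0.173·111.32)² + (-0.598·102.99)²) = √(370.88443 + 3793.08421) = 64.529 km
Sorted: T12 (6.332 km) < T3 (11.483 km) < T11 (16.068 km) < T9 (24.253 km) < …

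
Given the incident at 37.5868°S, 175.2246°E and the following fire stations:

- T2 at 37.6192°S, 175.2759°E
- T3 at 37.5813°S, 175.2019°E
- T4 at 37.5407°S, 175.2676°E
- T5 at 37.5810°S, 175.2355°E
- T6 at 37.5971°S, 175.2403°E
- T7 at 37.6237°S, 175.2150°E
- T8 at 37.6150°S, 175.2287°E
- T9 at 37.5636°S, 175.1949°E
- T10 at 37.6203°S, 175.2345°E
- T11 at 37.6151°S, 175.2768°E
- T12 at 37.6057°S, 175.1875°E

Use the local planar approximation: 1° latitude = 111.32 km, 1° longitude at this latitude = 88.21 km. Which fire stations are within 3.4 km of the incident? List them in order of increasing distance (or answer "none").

Distances from 37.5868°S, 175.2246°E:
T2: 5.7867 km
T3: 2.0939 km
T4: 6.3815 km
T5: 1.1582 km
T6: 1.7979 km
T7: 4.1941 km
T8: 3.1600 km
T9: 3.6788 km
T10: 3.8301 km
T11: 5.5791 km
T12: 3.8906 km
Threshold 3.4 km: T5 (1.1582 km), T6 (1.7979 km), T3 (2.0939 km), T8 (3.1600 km) are within range.

T5, T6, T3, T8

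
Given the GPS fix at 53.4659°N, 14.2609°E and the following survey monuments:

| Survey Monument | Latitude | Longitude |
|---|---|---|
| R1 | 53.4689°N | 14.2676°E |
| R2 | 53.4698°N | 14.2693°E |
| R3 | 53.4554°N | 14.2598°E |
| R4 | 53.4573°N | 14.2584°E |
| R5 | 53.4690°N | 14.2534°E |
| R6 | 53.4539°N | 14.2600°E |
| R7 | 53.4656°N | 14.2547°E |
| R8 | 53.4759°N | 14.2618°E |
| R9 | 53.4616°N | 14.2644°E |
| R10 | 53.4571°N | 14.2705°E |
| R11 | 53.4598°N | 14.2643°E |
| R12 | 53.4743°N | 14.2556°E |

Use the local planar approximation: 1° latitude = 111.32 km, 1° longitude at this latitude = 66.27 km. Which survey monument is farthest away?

R6

Distances from 53.4659°N, 14.2609°E:
R1: √((0.0030·111.32)² + (0.0067·66.27)²) = √(0.111529 + 0.197144) = 0.5556 km
R2: √((0.0039·111.32)² + (0.0084·66.27)²) = √(0.188484 + 0.309879) = 0.7059 km
R3: √((-0.0105·111.32)² + (-0.0011·66.27)²) = √(1.366234 + 0.005314) = 1.1711 km
R4: √((-0.0086·111.32)² + (-0.0025·66.27)²) = √(0.916523 + 0.027448) = 0.9716 km
R5: √((0.0031·111.32)² + (-0.0075·66.27)²) = √(0.119088 + 0.247034) = 0.6051 km
R6: √((-0.0120·111.32)² + (-0.0009·66.27)²) = √(1.784469 + 0.003557) = 1.3372 km
R7: √((-0.0003·111.32)² + (-0.0062·66.27)²) = √(0.001115 + 0.168817) = 0.4122 km
R8: √((0.0100·111.32)² + (0.0009·66.27)²) = √(1.239214 + 0.003557) = 1.1148 km
R9: √((-0.0043·111.32)² + (0.0035·66.27)²) = √(0.229131 + 0.053798) = 0.5319 km
R10: √((-0.0088·111.32)² + (0.0096·66.27)²) = √(0.959648 + 0.404740) = 1.1681 km
R11: √((-0.0061·111.32)² + (0.0034·66.27)²) = √(0.461112 + 0.050768) = 0.7155 km
R12: √((0.0084·111.32)² + (-0.0053·66.27)²) = √(0.874390 + 0.123363) = 0.9989 km
Maximum: R6 at 1.3372 km.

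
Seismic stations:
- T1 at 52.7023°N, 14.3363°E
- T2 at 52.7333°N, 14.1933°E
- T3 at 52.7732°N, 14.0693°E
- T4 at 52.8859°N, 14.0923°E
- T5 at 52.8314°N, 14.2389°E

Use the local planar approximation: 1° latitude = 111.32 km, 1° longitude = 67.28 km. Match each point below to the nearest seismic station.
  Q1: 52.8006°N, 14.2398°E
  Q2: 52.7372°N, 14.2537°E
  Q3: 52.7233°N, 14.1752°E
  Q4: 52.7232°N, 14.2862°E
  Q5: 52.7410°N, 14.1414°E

Q1 at 52.8006°N, 14.2398°E:
  T1: √((-0.0983·111.32)² + (0.0965·67.28)²) = √(119.743909 + 42.152816) = 12.7239 km
  T2: √((-0.0673·111.32)² + (-0.0465·67.28)²) = √(56.127607 + 9.787637) = 8.1188 km
  T3: √((-0.0274·111.32)² + (-0.1705·67.28)²) = √(9.303525 + 131.589347) = 11.8698 km
  T4: √((0.0853·111.32)² + (-0.1475·67.28)²) = √(90.166343 + 98.481806) = 13.7349 km
  T5: √((0.0308·111.32)² + (-0.0009·67.28)²) = √(11.755682 + 0.003667) = 3.4292 km
  → nearest: T5 (3.4292 km)
Q2 at 52.7372°N, 14.2537°E:
  T1: √((-0.0349·111.32)² + (0.0826·67.28)²) = √(15.093753 + 30.883894) = 6.7807 km
  T2: √((-0.0039·111.32)² + (-0.0604·67.28)²) = √(0.188484 + 16.513755) = 4.0868 km
  T3: √((0.0360·111.32)² + (-0.1844·67.28)²) = √(16.060217 + 153.919555) = 13.0376 km
  T4: √((0.1487·111.32)² + (-0.1614·67.28)²) = √(274.011211 + 117.917707) = 19.7972 km
  T5: √((0.0942·111.32)² + (-0.0148·67.28)²) = √(109.963410 + 0.991506) = 10.5335 km
  → nearest: T2 (4.0868 km)
Q3 at 52.7233°N, 14.1752°E:
  T1: √((-0.0210·111.32)² + (0.1611·67.28)²) = √(5.464935 + 117.479759) = 11.0880 km
  T2: √((0.0100·111.32)² + (0.0181·67.28)²) = √(1.239214 + 1.482959) = 1.6499 km
  T3: √((0.0499·111.32)² + (-0.1059·67.28)²) = √(30.856558 + 50.764941) = 9.0345 km
  T4: √((0.1626·111.32)² + (-0.0829·67.28)²) = √(327.632879 + 31.108640) = 18.9405 km
  T5: √((0.1081·111.32)² + (0.0637·67.28)²) = √(144.809743 + 18.367533) = 12.7741 km
  → nearest: T2 (1.6499 km)
Q4 at 52.7232°N, 14.2862°E:
  T1: √((-0.0209·111.32)² + (0.0501·67.28)²) = √(5.413012 + 11.361807) = 4.0957 km
  T2: √((0.0101·111.32)² + (-0.0929·67.28)²) = √(1.264122 + 39.066400) = 6.3506 km
  T3: √((0.0500·111.32)² + (-0.2169·67.28)²) = √(30.980356 + 212.956583) = 15.6185 km
  T4: √((0.1627·111.32)² + (-0.1939·67.28)²) = √(328.035995 + 170.187471) = 22.3209 km
  T5: √((0.1082·111.32)² + (-0.0473·67.28)²) = √(145.077785 + 10.127313) = 12.4581 km
  → nearest: T1 (4.0957 km)
Q5 at 52.7410°N, 14.1414°E:
  T1: √((-0.0387·111.32)² + (0.1949·67.28)²) = √(18.559588 + 171.947412) = 13.8024 km
  T2: √((-0.0077·111.32)² + (0.0519·67.28)²) = √(0.734730 + 12.192891) = 3.5955 km
  T3: √((0.0322·111.32)² + (-0.0721·67.28)²) = √(12.848669 + 23.531114) = 6.0316 km
  T4: √((0.1449·111.32)² + (-0.0491·67.28)²) = √(260.185546 + 10.912769) = 16.4651 km
  T5: √((0.0904·111.32)² + (0.0975·67.28)²) = √(101.270570 + 43.030976) = 12.0126 km
  → nearest: T2 (3.5955 km)

Q1→T5; Q2→T2; Q3→T2; Q4→T1; Q5→T2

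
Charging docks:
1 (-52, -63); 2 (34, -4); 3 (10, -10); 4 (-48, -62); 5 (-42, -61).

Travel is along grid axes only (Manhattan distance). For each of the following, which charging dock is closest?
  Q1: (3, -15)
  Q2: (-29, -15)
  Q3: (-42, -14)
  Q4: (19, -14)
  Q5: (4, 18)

Q1→3; Q2→3; Q3→5; Q4→3; Q5→3

Q1 at (3, -15):
  1: |-55| + |-48| = 55 + 48 = 103
  2: |31| + |11| = 31 + 11 = 42
  3: |7| + |5| = 7 + 5 = 12
  4: |-51| + |-47| = 51 + 47 = 98
  5: |-45| + |-46| = 45 + 46 = 91
  → nearest: 3 (12)
Q2 at (-29, -15):
  1: |-23| + |-48| = 23 + 48 = 71
  2: |63| + |11| = 63 + 11 = 74
  3: |39| + |5| = 39 + 5 = 44
  4: |-19| + |-47| = 19 + 47 = 66
  5: |-13| + |-46| = 13 + 46 = 59
  → nearest: 3 (44)
Q3 at (-42, -14):
  1: |-10| + |-49| = 10 + 49 = 59
  2: |76| + |10| = 76 + 10 = 86
  3: |52| + |4| = 52 + 4 = 56
  4: |-6| + |-48| = 6 + 48 = 54
  5: |0| + |-47| = 0 + 47 = 47
  → nearest: 5 (47)
Q4 at (19, -14):
  1: |-71| + |-49| = 71 + 49 = 120
  2: |15| + |10| = 15 + 10 = 25
  3: |-9| + |4| = 9 + 4 = 13
  4: |-67| + |-48| = 67 + 48 = 115
  5: |-61| + |-47| = 61 + 47 = 108
  → nearest: 3 (13)
Q5 at (4, 18):
  1: |-56| + |-81| = 56 + 81 = 137
  2: |30| + |-22| = 30 + 22 = 52
  3: |6| + |-28| = 6 + 28 = 34
  4: |-52| + |-80| = 52 + 80 = 132
  5: |-46| + |-79| = 46 + 79 = 125
  → nearest: 3 (34)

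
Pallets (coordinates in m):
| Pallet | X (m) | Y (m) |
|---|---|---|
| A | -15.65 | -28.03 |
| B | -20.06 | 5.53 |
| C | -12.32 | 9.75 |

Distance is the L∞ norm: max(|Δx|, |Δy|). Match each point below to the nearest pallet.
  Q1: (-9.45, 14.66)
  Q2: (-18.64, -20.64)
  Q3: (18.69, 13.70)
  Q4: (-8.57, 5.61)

Q1 at (-9.45, 14.66):
  A: 42.69 m
  B: 10.61 m
  C: 4.91 m
  → nearest: C (4.91 m)
Q2 at (-18.64, -20.64):
  A: 7.39 m
  B: 26.17 m
  C: 30.39 m
  → nearest: A (7.39 m)
Q3 at (18.69, 13.70):
  A: 41.73 m
  B: 38.75 m
  C: 31.01 m
  → nearest: C (31.01 m)
Q4 at (-8.57, 5.61):
  A: 33.64 m
  B: 11.49 m
  C: 4.14 m
  → nearest: C (4.14 m)

Q1→C; Q2→A; Q3→C; Q4→C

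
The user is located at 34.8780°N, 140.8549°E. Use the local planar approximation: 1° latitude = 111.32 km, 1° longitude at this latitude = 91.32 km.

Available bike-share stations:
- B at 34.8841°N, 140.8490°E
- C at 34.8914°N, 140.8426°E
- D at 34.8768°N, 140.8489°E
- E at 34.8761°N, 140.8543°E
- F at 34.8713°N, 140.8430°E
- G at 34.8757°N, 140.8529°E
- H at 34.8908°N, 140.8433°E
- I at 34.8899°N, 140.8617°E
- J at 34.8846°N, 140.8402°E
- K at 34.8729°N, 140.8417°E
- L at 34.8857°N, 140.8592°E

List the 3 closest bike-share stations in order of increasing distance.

E, G, D

Distances from 34.8780°N, 140.8549°E:
B: √((0.0061·111.32)² + (-0.0059·91.32)²) = √(0.461112 + 0.290293) = 0.8668 km
C: √((0.0134·111.32)² + (-0.0123·91.32)²) = √(2.225133 + 1.261659) = 1.8673 km
D: √((-0.0012·111.32)² + (-0.0060·91.32)²) = √(0.017845 + 0.300216) = 0.5640 km
E: √((-0.0019·111.32)² + (-0.0006·91.32)²) = √(0.044736 + 0.003002) = 0.2185 km
F: √((-0.0067·111.32)² + (-0.0119·91.32)²) = √(0.556283 + 1.180934) = 1.3180 km
G: √((-0.0023·111.32)² + (-0.0020·91.32)²) = √(0.065554 + 0.033357) = 0.3145 km
H: √((0.0128·111.32)² + (-0.0116·91.32)²) = √(2.030329 + 1.122142) = 1.7755 km
I: √((0.0119·111.32)² + (0.0068·91.32)²) = √(1.754851 + 0.385611) = 1.4630 km
J: √((0.0066·111.32)² + (-0.0147·91.32)²) = √(0.539802 + 1.802048) = 1.5303 km
K: √((-0.0051·111.32)² + (-0.0132·91.32)²) = √(0.322320 + 1.453047) = 1.3324 km
L: √((0.0077·111.32)² + (0.0043·91.32)²) = √(0.734730 + 0.154194) = 0.9428 km
Sorted: E (0.2185 km) < G (0.3145 km) < D (0.5640 km) < B (0.8668 km) < L (0.9428 km) < …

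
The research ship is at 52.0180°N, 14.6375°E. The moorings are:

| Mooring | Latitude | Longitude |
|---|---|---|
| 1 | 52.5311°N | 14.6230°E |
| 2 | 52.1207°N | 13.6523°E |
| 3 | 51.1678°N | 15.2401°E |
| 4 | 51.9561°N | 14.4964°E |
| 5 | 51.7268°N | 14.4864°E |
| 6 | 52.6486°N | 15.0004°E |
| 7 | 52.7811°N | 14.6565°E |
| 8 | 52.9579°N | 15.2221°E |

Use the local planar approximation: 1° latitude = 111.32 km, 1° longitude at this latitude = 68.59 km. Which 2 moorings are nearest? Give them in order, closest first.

4, 5

Distances from 52.0180°N, 14.6375°E:
1: 57.1270 km
2: 68.5351 km
3: 103.2758 km
4: 11.8805 km
5: 34.0328 km
6: 74.4808 km
7: 84.9583 km
8: 112.0500 km
Sorted: 4 (11.8805 km) < 5 (34.0328 km) < 1 (57.1270 km) < 2 (68.5351 km) < …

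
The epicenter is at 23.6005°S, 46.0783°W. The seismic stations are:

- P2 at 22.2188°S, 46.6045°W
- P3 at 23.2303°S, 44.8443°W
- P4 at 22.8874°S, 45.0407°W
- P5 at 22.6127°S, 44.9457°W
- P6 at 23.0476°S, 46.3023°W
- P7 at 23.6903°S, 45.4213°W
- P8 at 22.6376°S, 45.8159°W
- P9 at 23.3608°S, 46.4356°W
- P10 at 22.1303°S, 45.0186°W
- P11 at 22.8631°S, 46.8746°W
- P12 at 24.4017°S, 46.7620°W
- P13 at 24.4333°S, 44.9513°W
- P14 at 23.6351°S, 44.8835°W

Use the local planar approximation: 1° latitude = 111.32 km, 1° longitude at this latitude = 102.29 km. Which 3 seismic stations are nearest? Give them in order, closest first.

P9, P6, P7

Distances from 23.6005°S, 46.0783°W:
P2: 162.9568 km
P3: 132.7829 km
P4: 132.5384 km
P5: 159.7300 km
P6: 65.6754 km
P7: 67.9439 km
P8: 110.4995 km
P9: 45.2524 km
P10: 196.3041 km
P11: 115.6417 km
P12: 113.3392 km
P13: 147.9335 km
P14: 122.2768 km
Sorted: P9 (45.2524 km) < P6 (65.6754 km) < P7 (67.9439 km) < P8 (110.4995 km) < P12 (113.3392 km) < …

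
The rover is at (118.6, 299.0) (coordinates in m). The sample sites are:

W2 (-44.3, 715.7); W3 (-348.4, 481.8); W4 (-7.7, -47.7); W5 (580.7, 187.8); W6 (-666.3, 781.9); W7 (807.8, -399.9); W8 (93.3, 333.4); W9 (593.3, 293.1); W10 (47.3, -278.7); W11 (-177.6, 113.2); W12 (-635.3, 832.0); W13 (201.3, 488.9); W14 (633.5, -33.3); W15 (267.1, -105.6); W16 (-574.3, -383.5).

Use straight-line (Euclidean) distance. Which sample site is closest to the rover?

W8

Distances from (118.6, 299.0):
W2: 447.4 m
W3: 501.5 m
W4: 369.0 m
W5: 475.3 m
W6: 921.6 m
W7: 981.6 m
W8: 42.7 m
W9: 474.7 m
W10: 582.1 m
W11: 349.7 m
W12: 923.3 m
W13: 207.1 m
W14: 612.8 m
W15: 431.0 m
W16: 972.6 m
Minimum: W8 at 42.7 m.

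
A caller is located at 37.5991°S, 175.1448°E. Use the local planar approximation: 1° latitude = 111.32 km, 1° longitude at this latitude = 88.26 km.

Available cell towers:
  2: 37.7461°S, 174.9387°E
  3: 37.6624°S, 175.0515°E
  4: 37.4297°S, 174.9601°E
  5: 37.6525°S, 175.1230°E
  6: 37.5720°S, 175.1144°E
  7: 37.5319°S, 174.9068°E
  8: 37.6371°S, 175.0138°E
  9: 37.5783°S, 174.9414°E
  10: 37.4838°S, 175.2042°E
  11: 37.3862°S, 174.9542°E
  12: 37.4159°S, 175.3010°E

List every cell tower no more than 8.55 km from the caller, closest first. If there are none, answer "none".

6, 5

Distances from 37.5991°S, 175.1448°E:
2: √((-0.1470·111.32)² + (-0.2061·88.26)²) = √(267.781805 + 330.890143) = 24.4678 km
3: √((-0.0633·111.32)² + (-0.0933·88.26)²) = √(49.653951 + 67.809592) = 10.8381 km
4: √((0.1694·111.32)² + (-0.1847·88.26)²) = √(355.609379 + 265.742880) = 24.9269 km
5: √((-0.0534·111.32)² + (-0.0218·88.26)²) = √(35.336938 + 3.702038) = 6.2481 km
6: √((0.0271·111.32)² + (-0.0304·88.26)²) = √(9.100913 + 7.199047) = 4.0373 km
7: √((0.0672·111.32)² + (-0.2380·88.26)²) = √(55.960932 + 441.246995) = 22.2982 km
8: √((-0.0380·111.32)² + (-0.1310·88.26)²) = √(17.894254 + 133.681231) = 12.3116 km
9: √((0.0208·111.32)² + (-0.2034·88.26)²) = √(5.361336 + 322.277320) = 18.1008 km
10: √((0.1153·111.32)² + (0.0594·88.26)²) = √(164.742256 + 27.485316) = 13.8646 km
11: √((0.2129·111.32)² + (-0.1906·88.26)²) = √(561.691327 + 282.991661) = 29.0634 km
12: √((0.1832·111.32)² + (0.1562·88.26)²) = √(415.908057 + 190.059641) = 24.6164 km
Threshold 8.55 km: 6 (4.0373 km), 5 (6.2481 km) are within range.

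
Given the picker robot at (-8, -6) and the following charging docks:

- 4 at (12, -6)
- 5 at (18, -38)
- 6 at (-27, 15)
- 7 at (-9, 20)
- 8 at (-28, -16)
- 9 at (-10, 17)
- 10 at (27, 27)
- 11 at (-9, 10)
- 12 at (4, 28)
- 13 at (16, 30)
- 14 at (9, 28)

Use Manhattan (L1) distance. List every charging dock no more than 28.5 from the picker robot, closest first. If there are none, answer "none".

11, 4, 9, 7

Distances from (-8, -6):
4: |20| + |0| = 20 + 0 = 20
5: |26| + |-32| = 26 + 32 = 58
6: |-19| + |21| = 19 + 21 = 40
7: |-1| + |26| = 1 + 26 = 27
8: |-20| + |-10| = 20 + 10 = 30
9: |-2| + |23| = 2 + 23 = 25
10: |35| + |33| = 35 + 33 = 68
11: |-1| + |16| = 1 + 16 = 17
12: |12| + |34| = 12 + 34 = 46
13: |24| + |36| = 24 + 36 = 60
14: |17| + |34| = 17 + 34 = 51
Threshold 28.5: 11 (17), 4 (20), 9 (25), 7 (27) are within range.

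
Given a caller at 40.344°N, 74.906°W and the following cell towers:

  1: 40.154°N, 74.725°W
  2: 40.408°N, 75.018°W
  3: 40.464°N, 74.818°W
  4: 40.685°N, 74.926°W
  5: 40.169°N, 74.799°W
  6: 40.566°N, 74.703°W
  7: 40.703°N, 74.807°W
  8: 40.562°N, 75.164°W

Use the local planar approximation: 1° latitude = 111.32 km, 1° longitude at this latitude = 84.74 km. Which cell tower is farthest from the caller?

7

Distances from 40.344°N, 74.906°W:
1: 26.127 km
2: 11.867 km
3: 15.299 km
4: 37.998 km
5: 21.488 km
6: 30.111 km
7: 40.835 km
8: 32.664 km
Maximum: 7 at 40.835 km.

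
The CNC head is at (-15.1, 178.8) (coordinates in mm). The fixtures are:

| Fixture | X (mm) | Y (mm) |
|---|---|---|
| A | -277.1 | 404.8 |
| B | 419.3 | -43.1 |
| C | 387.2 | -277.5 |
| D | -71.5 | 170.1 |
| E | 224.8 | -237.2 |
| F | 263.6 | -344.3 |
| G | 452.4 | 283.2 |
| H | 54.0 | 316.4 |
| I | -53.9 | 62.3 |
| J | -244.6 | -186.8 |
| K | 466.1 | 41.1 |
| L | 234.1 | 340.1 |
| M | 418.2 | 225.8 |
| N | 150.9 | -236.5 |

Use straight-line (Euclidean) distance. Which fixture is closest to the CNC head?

D

Distances from (-15.1, 178.8):
A: √((-262.0)² + (226.0)²) = √(68644.000 + 51076.000) = 346.0 mm
B: √((434.4)² + (-221.9)²) = √(188703.360 + 49239.610) = 487.8 mm
C: √((402.3)² + (-456.3)²) = √(161845.290 + 208209.690) = 608.3 mm
D: √((-56.4)² + (-8.7)²) = √(3180.960 + 75.690) = 57.1 mm
E: √((239.9)² + (-416.0)²) = √(57552.010 + 173056.000) = 480.2 mm
F: √((278.7)² + (-523.1)²) = √(77673.690 + 273633.610) = 592.7 mm
G: √((467.5)² + (104.4)²) = √(218556.250 + 10899.360) = 479.0 mm
H: √((69.1)² + (137.6)²) = √(4774.810 + 18933.760) = 154.0 mm
I: √((-38.8)² + (-116.5)²) = √(1505.440 + 13572.250) = 122.8 mm
J: √((-229.5)² + (-365.6)²) = √(52670.250 + 133663.360) = 431.7 mm
K: √((481.2)² + (-137.7)²) = √(231553.440 + 18961.290) = 500.5 mm
L: √((249.2)² + (161.3)²) = √(62100.640 + 26017.690) = 296.8 mm
M: √((433.3)² + (47.0)²) = √(187748.890 + 2209.000) = 435.8 mm
N: √((166.0)² + (-415.3)²) = √(27556.000 + 172474.090) = 447.2 mm
Minimum: D at 57.1 mm.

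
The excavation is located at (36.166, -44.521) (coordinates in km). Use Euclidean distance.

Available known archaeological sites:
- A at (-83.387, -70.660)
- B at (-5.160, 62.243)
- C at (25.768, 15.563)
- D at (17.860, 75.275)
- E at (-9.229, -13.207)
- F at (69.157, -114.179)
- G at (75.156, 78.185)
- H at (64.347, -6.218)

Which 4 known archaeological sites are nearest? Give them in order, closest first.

H, E, C, F

Distances from (36.166, -44.521):
A: √((-119.553)² + (-26.139)²) = √(14292.91981 + 683.24732) = 122.377 km
B: √((-41.326)² + (106.764)²) = √(1707.83828 + 11398.55170) = 114.483 km
C: √((-10.398)² + (60.084)²) = √(108.11840 + 3610.08706) = 60.977 km
D: √((-18.306)² + (119.796)²) = √(335.10964 + 14351.08162) = 121.187 km
E: √((-45.395)² + (31.314)²) = √(2060.70602 + 980.56660) = 55.148 km
F: √((32.991)² + (-69.658)²) = √(1088.40608 + 4852.23696) = 77.076 km
G: √((38.990)² + (122.706)²) = √(1520.22010 + 15056.76244) = 128.752 km
H: √((28.181)² + (38.303)²) = √(794.16876 + 1467.11981) = 47.553 km
Sorted: H (47.553 km) < E (55.148 km) < C (60.977 km) < F (77.076 km) < B (114.483 km) < D (121.187 km) < …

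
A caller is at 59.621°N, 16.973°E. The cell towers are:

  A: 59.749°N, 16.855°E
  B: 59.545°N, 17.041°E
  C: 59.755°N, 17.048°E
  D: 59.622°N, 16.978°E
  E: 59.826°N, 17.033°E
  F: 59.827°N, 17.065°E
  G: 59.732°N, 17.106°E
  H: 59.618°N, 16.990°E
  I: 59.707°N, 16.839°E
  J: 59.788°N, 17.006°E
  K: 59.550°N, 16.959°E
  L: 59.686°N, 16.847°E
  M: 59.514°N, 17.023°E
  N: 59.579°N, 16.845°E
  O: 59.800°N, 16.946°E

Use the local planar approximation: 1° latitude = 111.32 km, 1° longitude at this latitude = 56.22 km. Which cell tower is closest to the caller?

Distances from 59.621°N, 16.973°E:
A: √((0.128·111.32)² + (-0.118·56.22)²) = √(203.03286 + 44.00943) = 15.718 km
B: √((-0.076·111.32)² + (0.068·56.22)²) = √(71.57701 + 14.61502) = 9.284 km
C: √((0.134·111.32)² + (0.075·56.22)²) = √(222.51331 + 17.77887) = 15.501 km
D: √((0.001·111.32)² + (0.005·56.22)²) = √(0.01239 + 0.07902) = 0.302 km
E: √((0.205·111.32)² + (0.060·56.22)²) = √(520.77978 + 11.37848) = 23.069 km
F: √((0.206·111.32)² + (0.092·56.22)²) = √(525.87295 + 26.75207) = 23.508 km
G: √((0.111·111.32)² + (0.133·56.22)²) = √(152.68359 + 55.90942) = 14.443 km
H: √((-0.003·111.32)² + (0.017·56.22)²) = √(0.11153 + 0.91344) = 1.012 km
I: √((0.086·111.32)² + (-0.134·56.22)²) = √(91.65229 + 56.75332) = 12.182 km
J: √((0.167·111.32)² + (0.033·56.22)²) = √(345.60446 + 3.44199) = 18.683 km
K: √((-0.071·111.32)² + (-0.014·56.22)²) = √(62.46879 + 0.61949) = 7.943 km
L: √((0.065·111.32)² + (-0.126·56.22)²) = √(52.35680 + 50.17909) = 10.126 km
M: √((-0.107·111.32)² + (0.050·56.22)²) = √(141.87764 + 7.90172) = 12.238 km
N: √((-0.042·111.32)² + (-0.128·56.22)²) = √(21.85974 + 51.78472) = 8.582 km
O: √((0.179·111.32)² + (-0.027·56.22)²) = √(397.05663 + 2.30414) = 19.984 km
Minimum: D at 0.302 km.

D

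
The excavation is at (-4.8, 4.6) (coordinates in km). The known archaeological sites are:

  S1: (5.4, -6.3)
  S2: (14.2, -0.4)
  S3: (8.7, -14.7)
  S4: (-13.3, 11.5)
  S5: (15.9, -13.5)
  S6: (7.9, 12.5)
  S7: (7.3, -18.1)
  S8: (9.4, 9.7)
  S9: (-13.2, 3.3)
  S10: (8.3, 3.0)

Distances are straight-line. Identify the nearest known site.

S9

Distances from (-4.8, 4.6):
S1: √((10.2)² + (-10.9)²) = √(104.040 + 118.810) = 14.9 km
S2: √((19.0)² + (-5.0)²) = √(361.000 + 25.000) = 19.6 km
S3: √((13.5)² + (-19.3)²) = √(182.250 + 372.490) = 23.6 km
S4: √((-8.5)² + (6.9)²) = √(72.250 + 47.610) = 10.9 km
S5: √((20.7)² + (-18.1)²) = √(428.490 + 327.610) = 27.5 km
S6: √((12.7)² + (7.9)²) = √(161.290 + 62.410) = 15.0 km
S7: √((12.1)² + (-22.7)²) = √(146.410 + 515.290) = 25.7 km
S8: √((14.2)² + (5.1)²) = √(201.640 + 26.010) = 15.1 km
S9: √((-8.4)² + (-1.3)²) = √(70.560 + 1.690) = 8.5 km
S10: √((13.1)² + (-1.6)²) = √(171.610 + 2.560) = 13.2 km
Minimum: S9 at 8.5 km.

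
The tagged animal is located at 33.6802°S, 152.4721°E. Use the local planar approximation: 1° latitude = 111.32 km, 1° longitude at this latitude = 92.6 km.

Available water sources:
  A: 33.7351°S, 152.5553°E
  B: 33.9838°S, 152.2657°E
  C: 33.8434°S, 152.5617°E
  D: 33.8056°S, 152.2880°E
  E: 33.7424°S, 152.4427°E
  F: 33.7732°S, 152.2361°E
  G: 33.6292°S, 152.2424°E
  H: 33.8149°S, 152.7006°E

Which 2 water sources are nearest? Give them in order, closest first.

Distances from 33.6802°S, 152.4721°E:
A: √((-0.0549·111.32)² + (0.0832·92.6)²) = √(37.350041 + 59.356547) = 9.8340 km
B: √((-0.3036·111.32)² + (-0.2064·92.6)²) = √(1142.220446 + 365.293008) = 38.8267 km
C: √((-0.1632·111.32)² + (0.0896·92.6)²) = √(330.055295 + 68.839545) = 19.9724 km
D: √((-0.1254·111.32)² + (-0.1841·92.6)²) = √(194.868422 + 290.622711) = 22.0339 km
E: √((-0.0622·111.32)² + (-0.0294·92.6)²) = √(47.943216 + 7.411680) = 7.4401 km
F: √((-0.0930·111.32)² + (-0.2360·92.6)²) = √(107.179640 + 477.579833) = 24.1818 km
G: √((0.0510·111.32)² + (-0.2297·92.6)²) = √(32.231962 + 452.422259) = 22.0149 km
H: √((-0.1347·111.32)² + (0.2285·92.6)²) = √(224.844147 + 447.707513) = 25.9336 km
Sorted: E (7.4401 km) < A (9.8340 km) < C (19.9724 km) < G (22.0149 km) < …

E, A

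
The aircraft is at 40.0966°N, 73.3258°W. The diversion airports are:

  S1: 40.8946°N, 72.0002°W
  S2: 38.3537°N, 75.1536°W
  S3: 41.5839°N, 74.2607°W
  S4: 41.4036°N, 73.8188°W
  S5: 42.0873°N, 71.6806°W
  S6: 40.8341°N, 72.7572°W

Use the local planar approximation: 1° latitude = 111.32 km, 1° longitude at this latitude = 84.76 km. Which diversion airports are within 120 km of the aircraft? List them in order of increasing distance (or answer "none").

S6

Distances from 40.0966°N, 73.3258°W:
S1: 143.2329 km
S2: 248.2844 km
S3: 183.5524 km
S4: 151.3770 km
S5: 261.8285 km
S6: 95.1991 km
Threshold 120 km: S6 (95.1991 km) is within range.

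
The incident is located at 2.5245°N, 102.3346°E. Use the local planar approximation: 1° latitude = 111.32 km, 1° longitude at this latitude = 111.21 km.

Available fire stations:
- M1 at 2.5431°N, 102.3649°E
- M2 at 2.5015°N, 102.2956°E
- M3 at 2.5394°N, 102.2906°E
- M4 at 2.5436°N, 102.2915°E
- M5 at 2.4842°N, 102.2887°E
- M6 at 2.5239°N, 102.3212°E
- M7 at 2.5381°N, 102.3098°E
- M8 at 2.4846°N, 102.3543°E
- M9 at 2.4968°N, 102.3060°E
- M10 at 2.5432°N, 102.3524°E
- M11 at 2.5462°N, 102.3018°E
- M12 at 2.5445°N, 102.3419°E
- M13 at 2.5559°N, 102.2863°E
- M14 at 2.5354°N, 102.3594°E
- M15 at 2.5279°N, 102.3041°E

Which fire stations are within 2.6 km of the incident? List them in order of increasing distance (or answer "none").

M6, M12

Distances from 2.5245°N, 102.3346°E:
M1: √((0.0186·111.32)² + (0.0303·111.21)²) = √(4.287186 + 11.354629) = 3.9550 km
M2: √((-0.0230·111.32)² + (-0.0390·111.21)²) = √(6.555443 + 18.811217) = 5.0365 km
M3: √((0.0149·111.32)² + (-0.0440·111.21)²) = √(2.751180 + 23.943798) = 5.1667 km
M4: √((0.0191·111.32)² + (-0.0431·111.21)²) = √(4.520777 + 22.974297) = 5.2436 km
M5: √((-0.0403·111.32)² + (-0.0459·111.21)²) = √(20.125955 + 26.056318) = 6.7958 km
M6: √((-0.0006·111.32)² + (-0.0134·111.21)²) = √(0.004461 + 2.220738) = 1.4917 km
M7: √((0.0136·111.32)² + (-0.0248·111.21)²) = √(2.292051 + 7.606608) = 3.1462 km
M8: √((-0.0399·111.32)² + (0.0197·111.21)²) = √(19.728415 + 4.799767) = 4.9526 km
M9: √((-0.0277·111.32)² + (-0.0286·111.21)²) = √(9.508367 + 10.116255) = 4.4300 km
M10: √((0.0187·111.32)² + (0.0178·111.21)²) = √(4.333408 + 3.918571) = 2.8726 km
M11: √((0.0217·111.32)² + (-0.0328·111.21)²) = √(5.835336 + 13.305628) = 4.3750 km
M12: √((0.0200·111.32)² + (0.0073·111.21)²) = √(4.956857 + 0.659073) = 2.3698 km
M13: √((0.0314·111.32)² + (-0.0483·111.21)²) = √(12.218157 + 28.852400) = 6.4086 km
M14: √((0.0109·111.32)² + (0.0248·111.21)²) = √(1.472310 + 7.606608) = 3.0131 km
M15: √((0.0034·111.32)² + (-0.0305·111.21)²) = √(0.143253 + 11.505020) = 3.4130 km
Threshold 2.6 km: M6 (1.4917 km), M12 (2.3698 km) are within range.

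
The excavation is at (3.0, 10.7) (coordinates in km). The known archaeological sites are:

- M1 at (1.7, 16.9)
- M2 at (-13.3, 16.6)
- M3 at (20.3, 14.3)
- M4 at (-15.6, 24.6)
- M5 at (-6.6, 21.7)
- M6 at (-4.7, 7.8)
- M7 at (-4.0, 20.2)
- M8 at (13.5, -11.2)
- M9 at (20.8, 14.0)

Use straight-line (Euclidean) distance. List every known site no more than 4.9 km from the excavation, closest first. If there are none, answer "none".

Distances from (3.0, 10.7):
M1: √((-1.3)² + (6.2)²) = √(1.690 + 38.440) = 6.3 km
M2: √((-16.3)² + (5.9)²) = √(265.690 + 34.810) = 17.3 km
M3: √((17.3)² + (3.6)²) = √(299.290 + 12.960) = 17.7 km
M4: √((-18.6)² + (13.9)²) = √(345.960 + 193.210) = 23.2 km
M5: √((-9.6)² + (11.0)²) = √(92.160 + 121.000) = 14.6 km
M6: √((-7.7)² + (-2.9)²) = √(59.290 + 8.410) = 8.2 km
M7: √((-7.0)² + (9.5)²) = √(49.000 + 90.250) = 11.8 km
M8: √((10.5)² + (-21.9)²) = √(110.250 + 479.610) = 24.3 km
M9: √((17.8)² + (3.3)²) = √(316.840 + 10.890) = 18.1 km
Threshold 4.9 km: none within range.

none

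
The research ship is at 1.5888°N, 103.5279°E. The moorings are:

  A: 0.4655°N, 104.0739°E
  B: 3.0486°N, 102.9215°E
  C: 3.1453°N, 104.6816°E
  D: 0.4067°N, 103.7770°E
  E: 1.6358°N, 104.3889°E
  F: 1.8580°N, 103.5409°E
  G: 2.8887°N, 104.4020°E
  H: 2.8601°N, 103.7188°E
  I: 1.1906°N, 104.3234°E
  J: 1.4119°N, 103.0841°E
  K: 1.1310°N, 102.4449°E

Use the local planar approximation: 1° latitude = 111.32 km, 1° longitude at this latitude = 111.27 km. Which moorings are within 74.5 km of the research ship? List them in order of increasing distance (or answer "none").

F, J

Distances from 1.5888°N, 103.5279°E:
A: √((-1.1233·111.32)² + (0.5460·111.27)²) = √(15636.441094 + 3690.978042) = 139.0231 km
B: √((1.4598·111.32)² + (-0.6064·111.27)²) = √(26407.854224 + 4552.757949) = 175.9563 km
C: √((1.5565·111.32)² + (1.1537·111.27)²) = √(30022.347353 + 16479.421476) = 215.6427 km
D: √((-1.1821·111.32)² + (0.2491·111.27)²) = √(17316.289185 + 768.251879) = 134.4788 km
E: √((0.0470·111.32)² + (0.8610·111.27)²) = √(27.374243 + 9178.304864) = 95.9462 km
F: √((0.2692·111.32)² + (0.0130·111.27)²) = √(898.041706 + 2.092391) = 30.0022 km
G: √((1.2999·111.32)² + (0.8741·111.27)²) = √(20939.498823 + 9459.722935) = 174.3537 km
H: √((1.2713·111.32)² + (0.1909·111.27)²) = √(20028.226274 + 451.198901) = 143.1063 km
I: √((-0.3982·111.32)² + (0.7955·111.27)²) = √(1964.938249 + 7834.955679) = 98.9944 km
J: √((-0.1769·111.32)² + (-0.4438·111.27)²) = √(387.794871 + 2438.544986) = 53.1633 km
K: √((-0.4578·111.32)² + (-1.0830·111.27)²) = √(2597.155614 + 14521.553839) = 130.8385 km
Threshold 74.5 km: F (30.0022 km), J (53.1633 km) are within range.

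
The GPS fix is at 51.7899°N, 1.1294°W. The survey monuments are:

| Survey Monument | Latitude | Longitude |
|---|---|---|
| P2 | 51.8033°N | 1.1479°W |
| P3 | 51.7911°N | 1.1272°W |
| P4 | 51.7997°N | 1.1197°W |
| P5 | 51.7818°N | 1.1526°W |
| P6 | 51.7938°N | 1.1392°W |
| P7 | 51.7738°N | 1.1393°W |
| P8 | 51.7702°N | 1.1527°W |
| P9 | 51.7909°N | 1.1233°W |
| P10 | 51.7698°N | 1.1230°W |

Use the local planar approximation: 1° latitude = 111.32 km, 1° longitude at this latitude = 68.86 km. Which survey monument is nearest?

P3

Distances from 51.7899°N, 1.1294°W:
P2: 1.9616 km
P3: 0.2020 km
P4: 1.2792 km
P5: 1.8345 km
P6: 0.8024 km
P7: 1.9175 km
P8: 2.7173 km
P9: 0.4345 km
P10: 2.2805 km
Minimum: P3 at 0.2020 km.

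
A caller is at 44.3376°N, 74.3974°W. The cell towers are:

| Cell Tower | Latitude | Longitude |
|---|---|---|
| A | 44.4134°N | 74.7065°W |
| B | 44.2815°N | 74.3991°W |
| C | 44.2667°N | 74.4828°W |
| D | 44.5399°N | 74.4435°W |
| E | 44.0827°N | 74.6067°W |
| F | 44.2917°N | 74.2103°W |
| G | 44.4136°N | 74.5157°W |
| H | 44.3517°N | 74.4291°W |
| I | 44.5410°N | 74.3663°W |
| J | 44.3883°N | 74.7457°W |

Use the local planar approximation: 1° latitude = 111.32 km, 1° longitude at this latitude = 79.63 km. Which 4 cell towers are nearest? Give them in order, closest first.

Distances from 44.3376°N, 74.3974°W:
A: 26.0198 km
B: 6.2465 km
C: 10.4182 km
D: 22.8173 km
E: 32.9081 km
F: 15.7506 km
G: 12.6617 km
H: 2.9725 km
I: 22.7775 km
J: 28.3036 km
Sorted: H (2.9725 km) < B (6.2465 km) < C (10.4182 km) < G (12.6617 km) < F (15.7506 km) < I (22.7775 km) < …

H, B, C, G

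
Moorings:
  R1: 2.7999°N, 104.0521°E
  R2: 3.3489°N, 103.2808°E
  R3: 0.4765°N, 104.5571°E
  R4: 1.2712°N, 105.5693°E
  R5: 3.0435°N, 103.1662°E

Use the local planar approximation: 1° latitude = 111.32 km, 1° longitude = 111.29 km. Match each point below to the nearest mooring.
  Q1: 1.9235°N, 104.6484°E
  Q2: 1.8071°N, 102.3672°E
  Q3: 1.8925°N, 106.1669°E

Q1→R1; Q2→R5; Q3→R4

Q1 at 1.9235°N, 104.6484°E:
  R1: 117.9918 km
  R2: 219.8700 km
  R3: 161.4002 km
  R4: 125.6040 km
  R5: 206.7717 km
  → nearest: R1 (117.9918 km)
Q2 at 1.8071°N, 102.3672°E:
  R1: 217.6586 km
  R2: 199.4885 km
  R3: 285.1960 km
  R4: 361.3206 km
  R5: 163.8614 km
  → nearest: R5 (163.8614 km)
Q3 at 1.8925°N, 106.1669°E:
  R1: 256.1169 km
  R2: 359.7925 km
  R3: 238.6280 km
  R4: 95.9516 km
  R5: 357.6847 km
  → nearest: R4 (95.9516 km)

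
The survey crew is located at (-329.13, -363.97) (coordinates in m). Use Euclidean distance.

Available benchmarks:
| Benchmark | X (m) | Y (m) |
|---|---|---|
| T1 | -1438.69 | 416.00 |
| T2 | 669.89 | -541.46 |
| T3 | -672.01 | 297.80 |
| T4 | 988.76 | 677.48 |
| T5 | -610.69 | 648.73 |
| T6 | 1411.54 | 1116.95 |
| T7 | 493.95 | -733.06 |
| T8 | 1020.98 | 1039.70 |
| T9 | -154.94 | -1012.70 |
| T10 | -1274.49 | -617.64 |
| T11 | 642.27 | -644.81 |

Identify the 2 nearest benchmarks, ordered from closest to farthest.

T9, T3

Distances from (-329.13, -363.97):
T1: 1356.27 m
T2: 1014.66 m
T3: 745.32 m
T4: 1679.72 m
T5: 1051.11 m
T6: 2285.40 m
T7: 902.05 m
T8: 1947.58 m
T9: 671.71 m
T10: 978.80 m
T11: 1011.18 m
Sorted: T9 (671.71 m) < T3 (745.32 m) < T7 (902.05 m) < T10 (978.80 m) < …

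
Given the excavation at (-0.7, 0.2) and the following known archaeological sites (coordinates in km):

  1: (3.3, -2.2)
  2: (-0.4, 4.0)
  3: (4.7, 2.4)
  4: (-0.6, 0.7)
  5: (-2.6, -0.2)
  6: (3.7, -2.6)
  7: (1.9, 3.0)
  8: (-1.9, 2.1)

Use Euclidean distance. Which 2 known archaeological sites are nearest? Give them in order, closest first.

4, 5

Distances from (-0.7, 0.2):
1: √((4.0)² + (-2.4)²) = √(16.0000 + 5.7600) = 4.66 km
2: √((0.3)² + (3.8)²) = √(0.0900 + 14.4400) = 3.81 km
3: √((5.4)² + (2.2)²) = √(29.1600 + 4.8400) = 5.83 km
4: √((0.1)² + (0.5)²) = √(0.0100 + 0.2500) = 0.51 km
5: √((-1.9)² + (-0.4)²) = √(3.6100 + 0.1600) = 1.94 km
6: √((4.4)² + (-2.8)²) = √(19.3600 + 7.8400) = 5.22 km
7: √((2.6)² + (2.8)²) = √(6.7600 + 7.8400) = 3.82 km
8: √((-1.2)² + (1.9)²) = √(1.4400 + 3.6100) = 2.25 km
Sorted: 4 (0.51 km) < 5 (1.94 km) < 8 (2.25 km) < 2 (3.81 km) < …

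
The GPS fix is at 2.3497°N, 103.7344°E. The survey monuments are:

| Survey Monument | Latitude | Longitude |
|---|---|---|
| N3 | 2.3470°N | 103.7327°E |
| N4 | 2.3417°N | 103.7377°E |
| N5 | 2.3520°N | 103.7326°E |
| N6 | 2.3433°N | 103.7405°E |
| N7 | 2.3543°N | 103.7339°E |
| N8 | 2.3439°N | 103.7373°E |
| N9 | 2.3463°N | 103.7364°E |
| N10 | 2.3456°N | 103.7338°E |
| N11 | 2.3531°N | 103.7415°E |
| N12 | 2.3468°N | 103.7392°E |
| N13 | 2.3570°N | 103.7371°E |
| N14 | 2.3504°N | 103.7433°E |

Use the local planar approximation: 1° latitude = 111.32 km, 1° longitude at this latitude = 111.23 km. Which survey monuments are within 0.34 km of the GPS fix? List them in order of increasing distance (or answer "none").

N5

Distances from 2.3497°N, 103.7344°E:
N3: √((-0.0027·111.32)² + (-0.0017·111.23)²) = √(0.090339 + 0.035755) = 0.3551 km
N4: √((-0.0080·111.32)² + (0.0033·111.23)²) = √(0.793097 + 0.134732) = 0.9632 km
N5: √((0.0023·111.32)² + (-0.0018·111.23)²) = √(0.065554 + 0.040086) = 0.3250 km
N6: √((-0.0064·111.32)² + (0.0061·111.23)²) = √(0.507582 + 0.460366) = 0.9838 km
N7: √((0.0046·111.32)² + (-0.0005·111.23)²) = √(0.262218 + 0.003093) = 0.5151 km
N8: √((-0.0058·111.32)² + (0.0029·111.23)²) = √(0.416872 + 0.104049) = 0.7217 km
N9: √((-0.0034·111.32)² + (0.0020·111.23)²) = √(0.143253 + 0.049488) = 0.4390 km
N10: √((-0.0041·111.32)² + (-0.0006·111.23)²) = √(0.208312 + 0.004454) = 0.4613 km
N11: √((0.0034·111.32)² + (0.0071·111.23)²) = √(0.143253 + 0.623678) = 0.8757 km
N12: √((-0.0029·111.32)² + (0.0048·111.23)²) = √(0.104218 + 0.285053) = 0.6239 km
N13: √((0.0073·111.32)² + (0.0027·111.23)²) = √(0.660377 + 0.090193) = 0.8664 km
N14: √((0.0007·111.32)² + (0.0089·111.23)²) = √(0.006072 + 0.979995) = 0.9930 km
Threshold 0.34 km: N5 (0.3250 km) is within range.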